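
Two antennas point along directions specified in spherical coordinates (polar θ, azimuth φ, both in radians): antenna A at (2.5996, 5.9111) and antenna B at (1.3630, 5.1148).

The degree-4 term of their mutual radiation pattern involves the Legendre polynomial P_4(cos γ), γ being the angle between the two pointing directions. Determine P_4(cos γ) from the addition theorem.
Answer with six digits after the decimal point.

Summing Y*_{l m}(θ₁,φ₁)·Y_{l m}(θ₂,φ₂) over m ∈ [−4, 4]; prefactor 4π/(2·4+1) = 1.396263:
  m=-4: +0.002581-0.031228i × -0.015755-0.405359i = -0.012699-0.000554i  (running Σ = -0.012699-0.000554i)
  m=-3: -0.064622+0.132241i × -0.226103-0.086027i = +0.025987-0.024341i  (running Σ = +0.013288-0.024895i)
  m=-2: +0.270929-0.249462i × +0.155884-0.162060i = +0.001805-0.082794i  (running Σ = +0.015094-0.107689i)
  m=-1: -0.416263+0.162453i × -0.101062-0.237435i = +0.080640+0.082418i  (running Σ = +0.095734-0.025271i)
  m=0: -0.017515-0.000000i × +0.188992+0.000000i = -0.003310-0.000000i  (running Σ = +0.092424-0.025271i)
  m=1: +0.416263+0.162453i × +0.101062-0.237435i = +0.080640-0.082418i  (running Σ = +0.173064-0.107689i)
  m=2: +0.270929+0.249462i × +0.155884+0.162060i = +0.001805+0.082794i  (running Σ = +0.174870-0.024895i)
  m=3: +0.064622+0.132241i × +0.226103-0.086027i = +0.025987+0.024341i  (running Σ = +0.200857-0.000554i)
  m=4: +0.002581+0.031228i × -0.015755+0.405359i = -0.012699+0.000554i  (running Σ = +0.188158-0.000000i)
Total Σ_m = +0.188158-0.000000i. Multiply by 1.396263: +0.262718-0.000000i. P_4(cos γ) = 0.262718

0.262718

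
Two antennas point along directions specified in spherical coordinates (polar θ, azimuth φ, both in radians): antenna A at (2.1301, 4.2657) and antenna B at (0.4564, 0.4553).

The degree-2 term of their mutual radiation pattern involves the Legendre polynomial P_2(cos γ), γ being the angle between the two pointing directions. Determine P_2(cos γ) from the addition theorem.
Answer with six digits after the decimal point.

Expand P_2 via completeness: Σ_{m} conj(Y_{2,m}) at Ω₁ times Y_{2,m} at Ω₂ —
  m=-2: -0.17395 + 0.21625j × 0.04601 - 0.05926j = 0.00481 + 0.02026j  (running Σ = 0.00481 + 0.02026j)
  m=-1: 0.15009 + 0.31336j × 0.27449 - 0.13439j = 0.08331 + 0.06584j  (running Σ = 0.08812 + 0.08610j)
  m=0: -0.04901 + 0.00000j × 0.44700 + 0.00000j = -0.02191 + 0.00000j  (running Σ = 0.06622 + 0.08610j)
  m=1: -0.15009 + 0.31336j × -0.27449 - 0.13439j = 0.08331 - 0.06584j  (running Σ = 0.14953 + 0.02026j)
  m=2: -0.17395 - 0.21625j × 0.04601 + 0.05926j = 0.00481 - 0.02026j  (running Σ = 0.15434 + 0.00000j)
Total Σ_m = 0.15434 + 0.00000j. Multiply by 2.513274: 0.38790 + 0.00000j. P_2(cos γ) = 0.387899

0.387899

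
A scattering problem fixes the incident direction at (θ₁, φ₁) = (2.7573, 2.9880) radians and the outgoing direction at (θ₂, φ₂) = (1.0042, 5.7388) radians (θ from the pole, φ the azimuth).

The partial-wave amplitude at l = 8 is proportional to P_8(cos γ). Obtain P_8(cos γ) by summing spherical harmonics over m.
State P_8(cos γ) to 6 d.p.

Addition theorem: P_8(cos γ) = (4π/17) Σ_m Y*_{lm}(Ω₁) Y_{lm}(Ω₂), m = −8…8:
  term(m=-8) = -0.000027+0.000000i   from Y*(Ω₁)=+0.000067-0.000189i, Y(Ω₂)=-0.046299-0.124015i
  term(m=-7) = -0.000616+0.000265i   from Y*(Ω₁)=+0.000946-0.001750i, Y(Ω₂)=-0.264223-0.208947i
  term(m=-6) = -0.003919+0.004009i   from Y*(Ω₁)=+0.007514-0.009900i, Y(Ω₂)=-0.447584-0.056114i
  term(m=-5) = -0.005093+0.012635i   from Y*(Ω₁)=+0.039726-0.038364i, Y(Ω₂)=-0.225267+0.100508i
  term(m=-4) = -0.000255-0.033464i   from Y*(Ω₁)=+0.145623-0.102729i, Y(Ω₂)=+0.107073-0.154264i
  term(m=-3) = -0.055293-0.131359i   from Y*(Ω₁)=+0.361617-0.179513i, Y(Ω₂)=+0.022000-0.352333i
  term(m=-2) = +0.005307+0.005267i   from Y*(Ω₁)=+0.540835-0.171567i, Y(Ω₂)=+0.006109+0.011676i
  term(m=-1) = +0.089388+0.036826i   from Y*(Ω₁)=+0.275491-0.042649i, Y(Ω₂)=+0.296662+0.179601i
  term(m=+0) = -0.015485-0.000000i   from Y*(Ω₁)=-0.396978-0.000000i, Y(Ω₂)=+0.039008+0.000000i
  term(m=+1) = +0.089388-0.036826i   from Y*(Ω₁)=-0.275491-0.042649i, Y(Ω₂)=-0.296662+0.179601i
  term(m=+2) = +0.005307-0.005267i   from Y*(Ω₁)=+0.540835+0.171567i, Y(Ω₂)=+0.006109-0.011676i
  term(m=+3) = -0.055293+0.131359i   from Y*(Ω₁)=-0.361617-0.179513i, Y(Ω₂)=-0.022000-0.352333i
  term(m=+4) = -0.000255+0.033464i   from Y*(Ω₁)=+0.145623+0.102729i, Y(Ω₂)=+0.107073+0.154264i
  term(m=+5) = -0.005093-0.012635i   from Y*(Ω₁)=-0.039726-0.038364i, Y(Ω₂)=+0.225267+0.100508i
  term(m=+6) = -0.003919-0.004009i   from Y*(Ω₁)=+0.007514+0.009900i, Y(Ω₂)=-0.447584+0.056114i
  term(m=+7) = -0.000616-0.000265i   from Y*(Ω₁)=-0.000946-0.001750i, Y(Ω₂)=+0.264223-0.208947i
  term(m=+8) = -0.000027-0.000000i   from Y*(Ω₁)=+0.000067+0.000189i, Y(Ω₂)=-0.046299+0.124015i
Accumulated sum +0.043500-0.000000i; after 4π/(2l+1) scaling, +0.032155-0.000000i ⇒ P_8 = 0.032155

0.032155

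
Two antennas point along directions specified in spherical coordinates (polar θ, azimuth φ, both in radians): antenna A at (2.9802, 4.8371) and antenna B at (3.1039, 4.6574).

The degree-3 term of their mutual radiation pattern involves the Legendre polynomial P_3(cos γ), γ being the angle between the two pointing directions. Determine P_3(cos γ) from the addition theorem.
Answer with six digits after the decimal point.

Expand P_3 via completeness: Σ_{m} conj(Y_{3,m}) at Ω₁ times Y_{3,m} at Ω₂ —
  m=-3: Y*=(-0.000633, 0.001611)  Y=(0.000004, -0.000022)  product (0.000000, 0.000000)
  m=-2: Y*=(0.025241, 0.006430)  Y=(0.001441, 0.000159)  product (0.000035, 0.000013)
  m=-1: Y*=(0.025005, -0.199465)  Y=(-0.002673, 0.048555)  product (0.009618, 0.001747)
  m=+0: Y*=(-0.689098, -0.000000)  Y=(-0.743175, 0.000000)  product (0.512120, 0.000000)
  m=+1: Y*=(-0.025005, -0.199465)  Y=(0.002673, 0.048555)  product (0.009618, -0.001747)
  m=+2: Y*=(0.025241, -0.006430)  Y=(0.001441, -0.000159)  product (0.000035, -0.000013)
  m=+3: Y*=(0.000633, 0.001611)  Y=(-0.000004, -0.000022)  product (0.000000, -0.000000)
Total Σ_m = (0.531427, 0.000000). Multiply by 1.795196: (0.954016, 0.000000). P_3(cos γ) = 0.954016

0.954016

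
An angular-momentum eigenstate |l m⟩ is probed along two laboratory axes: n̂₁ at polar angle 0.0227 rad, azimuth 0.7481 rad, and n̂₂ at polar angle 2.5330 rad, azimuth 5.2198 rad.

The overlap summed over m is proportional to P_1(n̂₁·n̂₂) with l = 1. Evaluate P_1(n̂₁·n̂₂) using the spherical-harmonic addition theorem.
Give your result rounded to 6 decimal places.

-0.823335

Summing Y*_{l m}(θ₁,φ₁)·Y_{l m}(θ₂,φ₂) over m ∈ [−1, 1]; prefactor 4π/(2·1+1) = 4.188790:
  [-1]  conj(Y_{1,-1})(Ω₁) = +0.005748+0.005335i ; Y_{1,-1}(Ω₂) = +0.095980+0.172637i ; Δ = -0.000369+0.001504i
  [+0]  conj(Y_{1,0})(Ω₁) = +0.488477-0.000000i ; Y_{1,0}(Ω₂) = -0.400876+0.000000i ; Δ = -0.195818+0.000000i
  [+1]  conj(Y_{1,1})(Ω₁) = -0.005748+0.005335i ; Y_{1,1}(Ω₂) = -0.095980+0.172637i ; Δ = -0.000369-0.001504i
Accumulated sum -0.196557+0.000000i; after 4π/(2l+1) scaling, -0.823335+0.000000i ⇒ P_1 = -0.823335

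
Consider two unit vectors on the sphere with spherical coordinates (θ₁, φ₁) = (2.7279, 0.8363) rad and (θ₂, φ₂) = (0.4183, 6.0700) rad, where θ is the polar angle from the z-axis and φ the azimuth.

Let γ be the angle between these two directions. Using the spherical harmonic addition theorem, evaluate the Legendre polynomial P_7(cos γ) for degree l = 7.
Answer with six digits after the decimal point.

Term-by-term m-sum for l=7 (normalisation 4π/15 = 0.837758):
  m=-7: 0.00077 - 0.00035j × 0.00007 + 0.00091j = 0.00000 + 0.00000j  (running Σ = 0.00000 + 0.00000j)
  m=-6: -0.00217 + 0.00689j × 0.00221 + 0.00736j = -0.00006 - 0.00000j  (running Σ = -0.00006 - 0.00000j)
  m=-5: -0.01931 - 0.03288j × 0.01934 + 0.03500j = 0.00078 - 0.00131j  (running Σ = 0.00072 - 0.00131j)
  m=-4: 0.13575 + 0.02803j × 0.09435 + 0.10800j = 0.00978 + 0.01731j  (running Σ = 0.01050 + 0.01599j)
  m=-3: -0.27926 + 0.20476j × 0.28316 + 0.21063j = -0.12220 - 0.00084j  (running Σ = -0.11170 + 0.01515j)
  m=-2: 0.05480 - 0.53646j × 0.49084 + 0.22296j = 0.14651 - 0.25110j  (running Σ = 0.03481 - 0.23594j)
  m=-1: 0.22477 + 0.24891j × 0.31329 + 0.06782j = 0.05354 + 0.09322j  (running Σ = 0.08834 - 0.14272j)
  m=0: 0.32537 + 0.00000j × -0.33668 + 0.00000j = -0.10954 + 0.00000j  (running Σ = -0.02120 - 0.14272j)
  m=1: -0.22477 + 0.24891j × -0.31329 + 0.06782j = 0.05354 - 0.09322j  (running Σ = 0.03234 - 0.23594j)
  m=2: 0.05480 + 0.53646j × 0.49084 - 0.22296j = 0.14651 + 0.25110j  (running Σ = 0.17884 + 0.01515j)
  m=3: 0.27926 + 0.20476j × -0.28316 + 0.21063j = -0.12220 + 0.00084j  (running Σ = 0.05664 + 0.01599j)
  m=4: 0.13575 - 0.02803j × 0.09435 - 0.10800j = 0.00978 - 0.01731j  (running Σ = 0.06642 - 0.00131j)
  m=5: 0.01931 - 0.03288j × -0.01934 + 0.03500j = 0.00078 + 0.00131j  (running Σ = 0.06720 - 0.00000j)
  m=6: -0.00217 - 0.00689j × 0.00221 - 0.00736j = -0.00006 + 0.00000j  (running Σ = 0.06714 + 0.00000j)
  m=7: -0.00077 - 0.00035j × -0.00007 + 0.00091j = 0.00000 - 0.00000j  (running Σ = 0.06714 - 0.00000j)
Accumulated sum 0.06714 - 0.00000j; after 4π/(2l+1) scaling, 0.05625 - 0.00000j ⇒ P_7 = 0.056249

0.056249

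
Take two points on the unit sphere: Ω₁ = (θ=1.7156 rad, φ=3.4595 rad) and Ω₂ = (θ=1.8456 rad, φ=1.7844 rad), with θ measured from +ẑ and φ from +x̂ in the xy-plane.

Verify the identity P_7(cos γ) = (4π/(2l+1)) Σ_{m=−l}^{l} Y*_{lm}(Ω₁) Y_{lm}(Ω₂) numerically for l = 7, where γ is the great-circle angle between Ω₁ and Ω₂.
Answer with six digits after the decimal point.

0.127037

Expand P_7 via completeness: Σ_{m} conj(Y_{7,m}) at Ω₁ times Y_{7,m} at Ω₂ —
  m=-7: Y*=(0.282813, -0.368526)  Y=(0.381505, 0.028886)  product (0.118540, -0.132425)
  m=-6: Y*=(0.083725, -0.239235)  Y=(0.115093, -0.386848)  product (-0.082911, -0.059923)
  m=-5: Y*=(-0.004758, 0.253848)  Y=(0.011351, 0.006242)  product (-0.001639, 0.002852)
  m=-4: Y*=(0.081671, 0.264800)  Y=(0.229231, -0.263276)  product (0.088437, 0.039198)
  m=-3: Y*=(-0.104689, -0.147554)  Y=(-0.063959, -0.085758)  product (-0.005958, 0.018415)
  m=-2: Y*=(-0.227165, -0.167661)  Y=(0.274747, -0.125077)  product (-0.083384, -0.017651)
  m=-1: Y*=(0.144079, 0.047412)  Y=(-0.031643, -0.145879)  product (0.002357, -0.022518)
  m=+0: Y*=(0.283161, -0.000000)  Y=(0.285191, 0.000000)  product (0.080755, 0.000000)
  m=+1: Y*=(-0.144079, 0.047412)  Y=(0.031643, -0.145879)  product (0.002357, 0.022518)
  m=+2: Y*=(-0.227165, 0.167661)  Y=(0.274747, 0.125077)  product (-0.083384, 0.017651)
  m=+3: Y*=(0.104689, -0.147554)  Y=(0.063959, -0.085758)  product (-0.005958, -0.018415)
  m=+4: Y*=(0.081671, -0.264800)  Y=(0.229231, 0.263276)  product (0.088437, -0.039198)
  m=+5: Y*=(0.004758, 0.253848)  Y=(-0.011351, 0.006242)  product (-0.001639, -0.002852)
  m=+6: Y*=(0.083725, 0.239235)  Y=(0.115093, 0.386848)  product (-0.082911, 0.059923)
  m=+7: Y*=(-0.282813, -0.368526)  Y=(-0.381505, 0.028886)  product (0.118540, 0.132425)
Σ over m = (0.151639, 0.000000); ×(4π/15) → (0.127037, 0.000000). Real part: 0.127037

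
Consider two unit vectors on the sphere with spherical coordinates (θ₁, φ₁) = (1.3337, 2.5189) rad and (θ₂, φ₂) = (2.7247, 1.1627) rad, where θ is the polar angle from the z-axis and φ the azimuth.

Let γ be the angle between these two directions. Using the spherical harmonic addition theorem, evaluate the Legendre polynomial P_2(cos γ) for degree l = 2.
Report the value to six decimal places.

-0.474279

Term-by-term m-sum for l=2 (normalisation 4π/5 = 2.513274):
  m=-2: Y*=0.11668 - 0.34581j  Y=-0.04338 - 0.04614j  product -0.02102 + 0.00962j
  m=-1: Y*=-0.14328 + 0.10287j  Y=-0.11351 + 0.26254j  product -0.01074 - 0.04929j
  m=+0: Y*=-0.26319 + 0.00000j  Y=0.47565 + 0.00000j  product -0.12519 + 0.00000j
  m=+1: Y*=0.14328 + 0.10287j  Y=0.11351 + 0.26254j  product -0.01074 + 0.04929j
  m=+2: Y*=0.11668 + 0.34581j  Y=-0.04338 + 0.04614j  product -0.02102 - 0.00962j
Total Σ_m = -0.18871 + 0.00000j. Multiply by 2.513274: -0.47428 + 0.00000j. P_2(cos γ) = -0.474279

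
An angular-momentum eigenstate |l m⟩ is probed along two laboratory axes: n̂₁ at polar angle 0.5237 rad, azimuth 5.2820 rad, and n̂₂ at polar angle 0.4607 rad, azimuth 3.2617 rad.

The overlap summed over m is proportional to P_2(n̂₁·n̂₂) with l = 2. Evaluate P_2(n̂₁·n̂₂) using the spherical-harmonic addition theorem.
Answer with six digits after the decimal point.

0.191734

Addition theorem: P_2(cos γ) = (4π/5) Σ_m Y*_{lm}(Ω₁) Y_{lm}(Ω₂), m = −2…2:
  [-2]  conj(Y_{2,-2})(Ω₁) = (-0.040409, -0.087745) ; Y_{2,-2}(Ω₂) = (0.074154, -0.018164) ; Δ = (-0.004590, -0.005773)
  [-1]  conj(Y_{2,-1})(Ω₁) = (0.180431, -0.281739) ; Y_{2,-1}(Ω₂) = (-0.305431, 0.036862) ; Δ = (-0.044724, 0.092703)
  [+0]  conj(Y_{2,0})(Ω₁) = (0.394157, -0.000000) ; Y_{2,0}(Ω₂) = (0.443774, 0.000000) ; Δ = (0.174917, 0.000000)
  [+1]  conj(Y_{2,1})(Ω₁) = (-0.180431, -0.281739) ; Y_{2,1}(Ω₂) = (0.305431, 0.036862) ; Δ = (-0.044724, -0.092703)
  [+2]  conj(Y_{2,2})(Ω₁) = (-0.040409, 0.087745) ; Y_{2,2}(Ω₂) = (0.074154, 0.018164) ; Δ = (-0.004590, 0.005773)
Σ over m = (0.076288, 0.000000); ×(4π/5) → (0.191734, 0.000000). Real part: 0.191734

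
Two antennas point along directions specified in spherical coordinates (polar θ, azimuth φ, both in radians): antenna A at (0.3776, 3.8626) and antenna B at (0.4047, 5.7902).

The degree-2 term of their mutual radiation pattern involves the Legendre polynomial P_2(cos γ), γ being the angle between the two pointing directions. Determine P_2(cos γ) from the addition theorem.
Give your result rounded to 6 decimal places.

Term-by-term m-sum for l=2 (normalisation 4π/5 = 2.513274):
  m=-2: +0.006743+0.052073i × +0.033060+0.049933i = -0.002377+0.002058i  (running Σ = -0.002377+0.002058i)
  m=-1: -0.198876-0.174783i × +0.246318+0.132329i = -0.025858-0.069369i  (running Σ = -0.028235-0.067311i)
  m=0: +0.502167-0.000000i × +0.484094+0.000000i = +0.243096+0.000000i  (running Σ = +0.214861-0.067311i)
  m=1: +0.198876-0.174783i × -0.246318+0.132329i = -0.025858+0.069369i  (running Σ = +0.189003+0.002058i)
  m=2: +0.006743-0.052073i × +0.033060-0.049933i = -0.002377-0.002058i  (running Σ = +0.186626+0.000000i)
Total Σ_m = +0.186626+0.000000i. Multiply by 2.513274: +0.469042+0.000000i. P_2(cos γ) = 0.469042

0.469042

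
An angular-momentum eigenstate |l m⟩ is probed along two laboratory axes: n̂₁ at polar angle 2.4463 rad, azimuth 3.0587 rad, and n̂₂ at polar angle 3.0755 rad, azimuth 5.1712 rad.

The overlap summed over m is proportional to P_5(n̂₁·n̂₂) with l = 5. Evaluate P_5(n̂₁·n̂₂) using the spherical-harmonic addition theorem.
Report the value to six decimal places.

-0.413529

Term-by-term m-sum for l=5 (normalisation 4π/11 = 1.142397):
  m=-5: Y*=-0.045834+0.020165i  Y=+0.000000-0.000000i  product -0.000000+0.000000i
  m=-4: Y*=-0.179465+0.061786i  Y=+0.000007+0.000027i  product -0.000003-0.000004i
  m=-3: Y*=-0.379620+0.096398i  Y=-0.000778-0.000153i  product +0.000310-0.000017i
  m=-2: Y*=-0.404980+0.067762i  Y=+0.008907-0.011639i  product -0.002818+0.005317i
  m=-1: Y*=-0.009404+0.000781i  Y=+0.073805+0.149413i  product -0.000811-0.001347i
  m=+0: Y*=+0.392557-0.000000i  Y=-0.905195+0.000000i  product -0.355340+0.000000i
  m=+1: Y*=+0.009404+0.000781i  Y=-0.073805+0.149413i  product -0.000811+0.001347i
  m=+2: Y*=-0.404980-0.067762i  Y=+0.008907+0.011639i  product -0.002818-0.005317i
  m=+3: Y*=+0.379620+0.096398i  Y=+0.000778-0.000153i  product +0.000310+0.000017i
  m=+4: Y*=-0.179465-0.061786i  Y=+0.000007-0.000027i  product -0.000003+0.000004i
  m=+5: Y*=+0.045834+0.020165i  Y=-0.000000-0.000000i  product -0.000000-0.000000i
Total Σ_m = -0.361984-0.000000i. Multiply by 1.142397: -0.413529-0.000000i. P_5(cos γ) = -0.413529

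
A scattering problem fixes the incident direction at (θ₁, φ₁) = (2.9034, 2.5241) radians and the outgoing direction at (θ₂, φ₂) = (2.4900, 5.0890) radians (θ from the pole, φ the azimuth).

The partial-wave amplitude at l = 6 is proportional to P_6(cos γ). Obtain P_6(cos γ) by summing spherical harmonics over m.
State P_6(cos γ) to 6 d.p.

0.026357

Expand P_6 via completeness: Σ_{m} conj(Y_{6,m}) at Ω₁ times Y_{6,m} at Ω₂ —
  [-6]  conj(Y_{6,-6})(Ω₁) = -0.000070+0.000045i ; Y_{6,-6}(Ω₂) = +0.015277+0.018553i ; Δ = -0.000002-0.000001i
  [-5]  conj(Y_{6,-5})(Ω₁) = -0.001187-0.000064i ; Y_{6,-5}(Ω₂) = -0.103874+0.033533i ; Δ = +0.000126-0.000033i
  [-4]  conj(Y_{6,-4})(Ω₁) = -0.008126-0.006459i ; Y_{6,-4}(Ω₂) = +0.018480-0.286766i ; Δ = -0.002002+0.002211i
  [-3]  conj(Y_{6,-3})(Ω₁) = -0.017075-0.059005i ; Y_{6,-3}(Ω₂) = +0.413118+0.194974i ; Δ = +0.004451-0.027705i
  [-2]  conj(Y_{6,-2})(Ω₁) = +0.080245-0.229909i ; Y_{6,-2}(Ω₂) = -0.245551+0.230237i ; Δ = +0.033229+0.074930i
  [-1]  conj(Y_{6,-1})(Ω₁) = +0.469654-0.333516i ; Y_{6,-1}(Ω₂) = +0.056731+0.143445i ; Δ = +0.074485+0.048449i
  [+0]  conj(Y_{6,0})(Ω₁) = +0.494502-0.000000i ; Y_{6,0}(Ω₂) = -0.390909+0.000000i ; Δ = -0.193305+0.000000i
  [+1]  conj(Y_{6,1})(Ω₁) = -0.469654-0.333516i ; Y_{6,1}(Ω₂) = -0.056731+0.143445i ; Δ = +0.074485-0.048449i
  [+2]  conj(Y_{6,2})(Ω₁) = +0.080245+0.229909i ; Y_{6,2}(Ω₂) = -0.245551-0.230237i ; Δ = +0.033229-0.074930i
  [+3]  conj(Y_{6,3})(Ω₁) = +0.017075-0.059005i ; Y_{6,3}(Ω₂) = -0.413118+0.194974i ; Δ = +0.004451+0.027705i
  [+4]  conj(Y_{6,4})(Ω₁) = -0.008126+0.006459i ; Y_{6,4}(Ω₂) = +0.018480+0.286766i ; Δ = -0.002002-0.002211i
  [+5]  conj(Y_{6,5})(Ω₁) = +0.001187-0.000064i ; Y_{6,5}(Ω₂) = +0.103874+0.033533i ; Δ = +0.000126+0.000033i
  [+6]  conj(Y_{6,6})(Ω₁) = -0.000070-0.000045i ; Y_{6,6}(Ω₂) = +0.015277-0.018553i ; Δ = -0.000002+0.000001i
Σ over m = +0.027267+0.000000i; ×(4π/13) → +0.026357+0.000000i. Real part: 0.026357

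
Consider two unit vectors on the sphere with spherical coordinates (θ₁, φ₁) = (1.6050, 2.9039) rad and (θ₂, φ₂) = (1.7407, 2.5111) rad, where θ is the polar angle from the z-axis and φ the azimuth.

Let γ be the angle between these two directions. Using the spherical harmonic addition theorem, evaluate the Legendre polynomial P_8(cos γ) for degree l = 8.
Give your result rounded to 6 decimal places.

Summing Y*_{l m}(θ₁,φ₁)·Y_{l m}(θ₂,φ₂) over m ∈ [−8, 8]; prefactor 4π/(2·8+1) = 0.739198:
  [-8]  conj(Y_{8,-8})(Ω₁) = -0.16660 - 0.48522j ; Y_{8,-8}(Ω₂) = 0.14940 - 0.43397j ; Δ = -0.23546 - 0.00019j
  [-7]  conj(Y_{8,-7})(Ω₁) = -0.00652 - 0.06991j ; Y_{8,-7}(Ω₂) = -0.09276 - 0.30099j ; Δ = -0.02044 + 0.00845j
  [-6]  conj(Y_{8,-6})(Ω₁) = -0.05312 + 0.36467j ; Y_{8,-6}(Ω₂) = 0.15791 + 0.11790j ; Δ = -0.05138 + 0.05132j
  [-5]  conj(Y_{8,-5})(Ω₁) = -0.03085 + 0.07672j ; Y_{8,-5}(Ω₂) = 0.32877 + 0.00357j ; Δ = -0.01042 + 0.02511j
  [-4]  conj(Y_{8,-4})(Ω₁) = 0.19016 - 0.26635j ; Y_{8,-4}(Ω₂) = -0.08051 + 0.05743j ; Δ = -0.00001 + 0.03236j
  [-3]  conj(Y_{8,-3})(Ω₁) = 0.06697 - 0.05792j ; Y_{8,-3}(Ω₂) = -0.10200 + 0.30711j ; Δ = 0.01096 + 0.02648j
  [-2]  conj(Y_{8,-2})(Ω₁) = -0.27545 + 0.14179j ; Y_{8,-2}(Ω₂) = -0.01625 - 0.05075j ; Δ = 0.01167 + 0.01168j
  [-1]  conj(Y_{8,-1})(Ω₁) = -0.08849 + 0.02144j ; Y_{8,-1}(Ω₂) = -0.25734 - 0.18782j ; Δ = 0.02680 + 0.01110j
  [+0]  conj(Y_{8,0})(Ω₁) = 0.30473 + 0.00000j ; Y_{8,0}(Ω₂) = 0.03966 + 0.00000j ; Δ = 0.01208 + 0.00000j
  [+1]  conj(Y_{8,1})(Ω₁) = 0.08849 + 0.02144j ; Y_{8,1}(Ω₂) = 0.25734 - 0.18782j ; Δ = 0.02680 - 0.01110j
  [+2]  conj(Y_{8,2})(Ω₁) = -0.27545 - 0.14179j ; Y_{8,2}(Ω₂) = -0.01625 + 0.05075j ; Δ = 0.01167 - 0.01168j
  [+3]  conj(Y_{8,3})(Ω₁) = -0.06697 - 0.05792j ; Y_{8,3}(Ω₂) = 0.10200 + 0.30711j ; Δ = 0.01096 - 0.02648j
  [+4]  conj(Y_{8,4})(Ω₁) = 0.19016 + 0.26635j ; Y_{8,4}(Ω₂) = -0.08051 - 0.05743j ; Δ = -0.00001 - 0.03236j
  [+5]  conj(Y_{8,5})(Ω₁) = 0.03085 + 0.07672j ; Y_{8,5}(Ω₂) = -0.32877 + 0.00357j ; Δ = -0.01042 - 0.02511j
  [+6]  conj(Y_{8,6})(Ω₁) = -0.05312 - 0.36467j ; Y_{8,6}(Ω₂) = 0.15791 - 0.11790j ; Δ = -0.05138 - 0.05132j
  [+7]  conj(Y_{8,7})(Ω₁) = 0.00652 - 0.06991j ; Y_{8,7}(Ω₂) = 0.09276 - 0.30099j ; Δ = -0.02044 - 0.00845j
  [+8]  conj(Y_{8,8})(Ω₁) = -0.16660 + 0.48522j ; Y_{8,8}(Ω₂) = 0.14940 + 0.43397j ; Δ = -0.23546 + 0.00019j
Total Σ_m = -0.52448 - 0.00000j. Multiply by 0.739198: -0.38770 - 0.00000j. P_8(cos γ) = -0.387697

-0.387697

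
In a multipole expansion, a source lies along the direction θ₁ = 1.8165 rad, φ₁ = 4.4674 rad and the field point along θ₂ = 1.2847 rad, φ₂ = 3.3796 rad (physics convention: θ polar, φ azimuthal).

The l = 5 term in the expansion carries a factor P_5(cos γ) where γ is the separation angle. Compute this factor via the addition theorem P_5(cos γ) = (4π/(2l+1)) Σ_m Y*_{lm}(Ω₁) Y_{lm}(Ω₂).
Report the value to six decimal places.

Addition theorem: P_5(cos γ) = (4π/11) Σ_m Y*_{lm}(Ω₁) Y_{lm}(Ω₂), m = −5…5:
  m=-5: Y*=-0.37490 - 0.13509j  Y=-0.14016 + 0.35016j  product 0.09985 - 0.11234j
  m=-4: Y*=-0.17604 + 0.26244j  Y=0.20351 - 0.28580j  product 0.03918 + 0.10372j
  m=-3: Y*=-0.09897 - 0.10949j  Y=0.06538 - 0.05665j  product -0.01267 - 0.00155j
  m=-2: Y*=-0.28147 + 0.15013j  Y=-0.29777 + 0.15352j  product 0.06077 - 0.08791j
  m=-1: Y*=-0.01848 - 0.07390j  Y=-0.00544 + 0.00132j  product 0.00020 + 0.00038j
  m=+0: Y*=-0.31516 + 0.00000j  Y=0.32426 + 0.00000j  product -0.10219 + 0.00000j
  m=+1: Y*=0.01848 - 0.07390j  Y=0.00544 + 0.00132j  product 0.00020 - 0.00038j
  m=+2: Y*=-0.28147 - 0.15013j  Y=-0.29777 - 0.15352j  product 0.06077 + 0.08791j
  m=+3: Y*=0.09897 - 0.10949j  Y=-0.06538 - 0.05665j  product -0.01267 + 0.00155j
  m=+4: Y*=-0.17604 - 0.26244j  Y=0.20351 + 0.28580j  product 0.03918 - 0.10372j
  m=+5: Y*=0.37490 - 0.13509j  Y=0.14016 + 0.35016j  product 0.09985 + 0.11234j
Σ over m = 0.27245 + 0.00000j; ×(4π/11) → 0.31125 + 0.00000j. Real part: 0.311249

0.311249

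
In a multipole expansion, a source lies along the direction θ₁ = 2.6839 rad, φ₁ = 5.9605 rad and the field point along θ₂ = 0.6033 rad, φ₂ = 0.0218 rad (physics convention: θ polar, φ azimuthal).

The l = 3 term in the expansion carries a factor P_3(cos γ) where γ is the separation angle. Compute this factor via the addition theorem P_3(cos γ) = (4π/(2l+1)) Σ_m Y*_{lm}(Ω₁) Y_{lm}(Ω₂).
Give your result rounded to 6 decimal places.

Expand P_3 via completeness: Σ_{m} conj(Y_{3,m}) at Ω₁ times Y_{3,m} at Ω₂ —
  m=-3: Y*=0.02041 - 0.02965j  Y=0.07604 - 0.00498j  product 0.00140 - 0.00236j
  m=-2: Y*=-0.14301 + 0.10767j  Y=0.27065 - 0.01181j  product -0.03743 + 0.03083j
  m=-1: Y*=0.40952 - 0.13693j  Y=0.43822 - 0.00955j  product 0.17815 - 0.06392j
  m=+0: Y*=-0.34271 + 0.00000j  Y=0.12000 + 0.00000j  product -0.04112 + 0.00000j
  m=+1: Y*=-0.40952 - 0.13693j  Y=-0.43822 - 0.00955j  product 0.17815 + 0.06392j
  m=+2: Y*=-0.14301 - 0.10767j  Y=0.27065 + 0.01181j  product -0.03743 - 0.03083j
  m=+3: Y*=-0.02041 - 0.02965j  Y=-0.07604 - 0.00498j  product 0.00140 + 0.00236j
Total Σ_m = 0.24312 - 0.00000j. Multiply by 1.795196: 0.43645 - 0.00000j. P_3(cos γ) = 0.436446

0.436446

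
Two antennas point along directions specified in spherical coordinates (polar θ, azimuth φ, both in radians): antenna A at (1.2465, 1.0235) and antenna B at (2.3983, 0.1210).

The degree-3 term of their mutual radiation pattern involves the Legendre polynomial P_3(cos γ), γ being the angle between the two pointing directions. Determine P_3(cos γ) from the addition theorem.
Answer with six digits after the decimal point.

-0.233505

Addition theorem: P_3(cos γ) = (4π/7) Σ_m Y*_{lm}(Ω₁) Y_{lm}(Ω₂), m = −3…3:
  m=-3: Y*=(-0.354425, 0.025240)  Y=(0.120871, -0.045911)  product (-0.041681, 0.019323)
  m=-2: Y*=(-0.134123, 0.260031)  Y=(-0.334531, 0.082575)  product (0.023396, -0.098064)
  m=-1: Y*=(-0.078484, -0.128790)  Y=(0.371305, -0.045148)  product (-0.034956, -0.044277)
  m=+0: Y*=(-0.296363, -0.000000)  Y=(0.079601, 0.000000)  product (-0.023591, -0.000000)
  m=+1: Y*=(0.078484, -0.128790)  Y=(-0.371305, -0.045148)  product (-0.034956, 0.044277)
  m=+2: Y*=(-0.134123, -0.260031)  Y=(-0.334531, -0.082575)  product (0.023396, 0.098064)
  m=+3: Y*=(0.354425, 0.025240)  Y=(-0.120871, -0.045911)  product (-0.041681, -0.019323)
Accumulated sum (-0.130072, 0.000000); after 4π/(2l+1) scaling, (-0.233505, 0.000000) ⇒ P_3 = -0.233505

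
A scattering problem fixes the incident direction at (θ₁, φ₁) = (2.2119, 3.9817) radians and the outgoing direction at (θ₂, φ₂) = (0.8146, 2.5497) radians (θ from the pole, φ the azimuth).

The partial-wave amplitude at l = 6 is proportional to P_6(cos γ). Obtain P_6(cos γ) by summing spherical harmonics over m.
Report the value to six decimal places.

0.186806

Term-by-term m-sum for l=6 (normalisation 4π/13 = 0.966644):
  m=-6: Y*=+0.041269-0.121173i  Y=-0.065662-0.028520i  product -0.006166+0.006780i
  m=-5: Y*=-0.162080-0.288505i  Y=+0.230046-0.042368i  product -0.049509-0.059503i
  m=-4: Y*=-0.421656-0.093776i  Y=-0.298577+0.291859i  product +0.153266-0.095065i
  m=-3: Y*=-0.152421+0.109108i  Y=+0.076276-0.367069i  product +0.028424+0.064271i
  m=-2: Y*=+0.027785-0.252915i  Y=-0.010387-0.025484i  product -0.006734+0.001919i
  m=-1: Y*=-0.198825-0.221863i  Y=+0.308791+0.207600i  product -0.015336-0.109785i
  m=+0: Y*=+0.179695-0.000000i  Y=-0.081455+0.000000i  product -0.014637+0.000000i
  m=+1: Y*=+0.198825-0.221863i  Y=-0.308791+0.207600i  product -0.015336+0.109785i
  m=+2: Y*=+0.027785+0.252915i  Y=-0.010387+0.025484i  product -0.006734-0.001919i
  m=+3: Y*=+0.152421+0.109108i  Y=-0.076276-0.367069i  product +0.028424-0.064271i
  m=+4: Y*=-0.421656+0.093776i  Y=-0.298577-0.291859i  product +0.153266+0.095065i
  m=+5: Y*=+0.162080-0.288505i  Y=-0.230046-0.042368i  product -0.049509+0.059503i
  m=+6: Y*=+0.041269+0.121173i  Y=-0.065662+0.028520i  product -0.006166-0.006780i
Σ over m = +0.193252-0.000000i; ×(4π/13) → +0.186806-0.000000i. Real part: 0.186806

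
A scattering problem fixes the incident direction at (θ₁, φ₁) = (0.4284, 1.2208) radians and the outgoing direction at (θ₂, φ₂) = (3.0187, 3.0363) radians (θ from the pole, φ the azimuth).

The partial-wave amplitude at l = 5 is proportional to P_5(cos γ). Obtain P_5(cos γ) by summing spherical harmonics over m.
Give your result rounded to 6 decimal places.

-0.064157

Expand P_5 via completeness: Σ_{m} conj(Y_{5,m}) at Ω₁ times Y_{5,m} at Ω₂ —
  m=-5: Y*=(0.005650, -0.001023)  Y=(-0.000011, -0.000006)  product (-0.000000, -0.000000)
  m=-4: Y*=(0.006758, -0.039181)  Y=(-0.000300, -0.000134)  product (-0.000007, 0.000011)
  m=-3: Y*=(-0.138686, -0.079555)  Y=(-0.004764, -0.001557)  product (0.000537, 0.000595)
  m=-2: Y*=(-0.301613, 0.254041)  Y=(-0.048319, -0.010328)  product (0.017197, -0.009160)
  m=-1: Y*=(0.173064, 0.474116)  Y=(-0.296108, -0.031294)  product (-0.036409, -0.145805)
  m=+0: Y*=(0.022578, -0.000000)  Y=(-0.832526, 0.000000)  product (-0.018796, 0.000000)
  m=+1: Y*=(-0.173064, 0.474116)  Y=(0.296108, -0.031294)  product (-0.036409, 0.145805)
  m=+2: Y*=(-0.301613, -0.254041)  Y=(-0.048319, 0.010328)  product (0.017197, 0.009160)
  m=+3: Y*=(0.138686, -0.079555)  Y=(0.004764, -0.001557)  product (0.000537, -0.000595)
  m=+4: Y*=(0.006758, 0.039181)  Y=(-0.000300, 0.000134)  product (-0.000007, -0.000011)
  m=+5: Y*=(-0.005650, -0.001023)  Y=(0.000011, -0.000006)  product (-0.000000, 0.000000)
Σ over m = (-0.056160, 0.000000); ×(4π/11) → (-0.064157, 0.000000). Real part: -0.064157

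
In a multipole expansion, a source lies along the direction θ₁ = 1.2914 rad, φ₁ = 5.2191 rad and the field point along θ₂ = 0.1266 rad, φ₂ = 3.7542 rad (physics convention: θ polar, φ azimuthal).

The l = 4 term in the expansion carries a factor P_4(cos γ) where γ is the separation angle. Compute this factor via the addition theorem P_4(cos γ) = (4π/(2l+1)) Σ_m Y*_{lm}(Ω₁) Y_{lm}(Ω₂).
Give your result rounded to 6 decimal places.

0.096848

Addition theorem: P_4(cos γ) = (4π/9) Σ_m Y*_{lm}(Ω₁) Y_{lm}(Ω₂), m = −4…4:
  term(m=-4) = 0.00004 - 0.00002j   from Y*(Ω₁)=-0.16638 + 0.33917j, Y(Ω₂)=-0.00009 - 0.00007j
  term(m=-3) = -0.00024 - 0.00073j   from Y*(Ω₁)=-0.30617 + 0.01552j, Y(Ω₂)=0.00066 + 0.00241j
  term(m=-2) = 0.00444 - 0.00095j   from Y*(Ω₁)=0.07645 + 0.12266j, Y(Ω₂)=0.01064 - 0.02955j
  term(m=-1) = -0.00754 - 0.07090j   from Y*(Ω₁)=-0.15018 + 0.27057j, Y(Ω₂)=-0.18851 + 0.13248j
  term(m=+0) = 0.07596 + 0.00000j   from Y*(Ω₁)=0.09742 + 0.00000j, Y(Ω₂)=0.77977 + 0.00000j
  term(m=+1) = -0.00754 + 0.07090j   from Y*(Ω₁)=0.15018 + 0.27057j, Y(Ω₂)=0.18851 + 0.13248j
  term(m=+2) = 0.00444 + 0.00095j   from Y*(Ω₁)=0.07645 - 0.12266j, Y(Ω₂)=0.01064 + 0.02955j
  term(m=+3) = -0.00024 + 0.00073j   from Y*(Ω₁)=0.30617 + 0.01552j, Y(Ω₂)=-0.00066 + 0.00241j
  term(m=+4) = 0.00004 + 0.00002j   from Y*(Ω₁)=-0.16638 - 0.33917j, Y(Ω₂)=-0.00009 + 0.00007j
Accumulated sum 0.06936 + 0.00000j; after 4π/(2l+1) scaling, 0.09685 + 0.00000j ⇒ P_4 = 0.096848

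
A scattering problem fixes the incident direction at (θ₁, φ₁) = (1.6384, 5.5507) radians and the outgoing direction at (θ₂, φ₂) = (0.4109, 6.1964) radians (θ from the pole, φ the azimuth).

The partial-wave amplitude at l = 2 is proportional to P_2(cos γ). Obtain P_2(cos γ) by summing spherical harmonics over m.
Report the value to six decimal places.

Summing Y*_{l m}(θ₁,φ₁)·Y_{l m}(θ₂,φ₂) over m ∈ [−2, 2]; prefactor 4π/(2·2+1) = 2.513274:
  m=-2: (0.040615, -0.382360) × (0.060703, 0.010643) = (0.006535, -0.022778)  (running Σ = (0.006535, -0.022778))
  m=-1: (-0.038713, 0.034819) × (0.281832, 0.024520) = (-0.011764, 0.008864)  (running Σ = (-0.005229, -0.013914))
  m=0: (-0.311074, -0.000000) × (0.479823, 0.000000) = (-0.149260, -0.000000)  (running Σ = (-0.154490, -0.013914))
  m=1: (0.038713, 0.034819) × (-0.281832, 0.024520) = (-0.011764, -0.008864)  (running Σ = (-0.166254, -0.022778))
  m=2: (0.040615, 0.382360) × (0.060703, -0.010643) = (0.006535, 0.022778)  (running Σ = (-0.159719, 0.000000))
Total Σ_m = (-0.159719, 0.000000). Multiply by 2.513274: (-0.401418, 0.000000). P_2(cos γ) = -0.401418

-0.401418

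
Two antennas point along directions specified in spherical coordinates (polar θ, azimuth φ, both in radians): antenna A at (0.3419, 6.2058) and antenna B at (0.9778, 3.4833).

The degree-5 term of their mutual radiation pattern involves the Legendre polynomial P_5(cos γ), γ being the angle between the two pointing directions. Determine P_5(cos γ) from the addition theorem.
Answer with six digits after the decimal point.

0.345719

Addition theorem: P_5(cos γ) = (4π/11) Σ_m Y*_{lm}(Ω₁) Y_{lm}(Ω₂), m = −5…5:
  m=-5: (0.001821, -0.000742) × (0.024992, 0.180297) = (0.000179, 0.000310)  (running Σ = (0.000179, 0.000310))
  m=-4: (0.016643, -0.005323) × (0.078571, -0.379859) = (-0.000714, -0.006740)  (running Σ = (-0.000535, -0.006430))
  m=-3: (0.088671, -0.020963) × (-0.185407, 0.305364) = (-0.010039, 0.030964)  (running Σ = (-0.010574, 0.024533))
  m=-2: (0.294873, -0.046006) × (-0.031851, 0.025937) = (-0.008199, 0.009114)  (running Σ = (-0.018773, 0.033647))
  m=-1: (0.547927, -0.042486) × (0.331336, -0.117843) = (0.176541, -0.078646)  (running Σ = (0.157769, -0.044999))
  m=0: (0.275570, -0.000000) × (-0.046853, 0.000000) = (-0.012911, 0.000000)  (running Σ = (0.144857, -0.044999))
  m=1: (-0.547927, -0.042486) × (-0.331336, -0.117843) = (0.176541, 0.078646)  (running Σ = (0.321399, 0.033647))
  m=2: (0.294873, 0.046006) × (-0.031851, -0.025937) = (-0.008199, -0.009114)  (running Σ = (0.313200, 0.024533))
  m=3: (-0.088671, -0.020963) × (0.185407, 0.305364) = (-0.010039, -0.030964)  (running Σ = (0.303161, -0.006430))
  m=4: (0.016643, 0.005323) × (0.078571, 0.379859) = (-0.000714, 0.006740)  (running Σ = (0.302447, 0.000310))
  m=5: (-0.001821, -0.000742) × (-0.024992, 0.180297) = (0.000179, -0.000310)  (running Σ = (0.302626, 0.000000))
Σ over m = (0.302626, 0.000000); ×(4π/11) → (0.345719, 0.000000). Real part: 0.345719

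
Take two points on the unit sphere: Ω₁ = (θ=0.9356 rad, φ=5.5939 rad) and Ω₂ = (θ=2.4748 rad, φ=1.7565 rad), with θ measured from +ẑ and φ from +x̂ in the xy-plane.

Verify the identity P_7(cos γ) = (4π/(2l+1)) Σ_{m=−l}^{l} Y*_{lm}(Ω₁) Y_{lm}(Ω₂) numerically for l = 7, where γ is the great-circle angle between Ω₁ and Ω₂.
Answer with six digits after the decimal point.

0.388297

Summing Y*_{l m}(θ₁,φ₁)·Y_{l m}(θ₂,φ₂) over m ∈ [−7, 7]; prefactor 4π/(2·7+1) = 0.837758:
  [-7]  conj(Y_{7,-7})(Ω₁) = 0.01230 + 0.10880j ; Y_{7,-7}(Ω₂) = 0.01668 + 0.00463j ; Δ = -0.00030 + 0.00187j
  [-6]  conj(Y_{7,-6})(Ω₁) = -0.16466 + 0.25316j ; Y_{7,-6}(Ω₂) = 0.03628 - 0.07385j ; Δ = 0.01272 + 0.02134j
  [-5]  conj(Y_{7,-5})(Ω₁) = -0.42307 + 0.13312j ; Y_{7,-5}(Ω₂) = -0.18683 - 0.13977j ; Δ = 0.09765 + 0.03426j
  [-4]  conj(Y_{7,-4})(Ω₁) = -0.26718 - 0.10810j ; Y_{7,-4}(Ω₂) = -0.31244 + 0.28690j ; Δ = 0.11449 - 0.04288j
  [-3]  conj(Y_{7,-3})(Ω₁) = 0.06912 + 0.12741j ; Y_{7,-3}(Ω₂) = 0.23208 + 0.37257j ; Δ = -0.03143 + 0.05532j
  [-2]  conj(Y_{7,-2})(Ω₁) = -0.06897 + 0.35439j ; Y_{7,-2}(Ω₂) = 0.07018 - 0.02733j ; Δ = 0.00485 + 0.02676j
  [-1]  conj(Y_{7,-1})(Ω₁) = -0.00415 + 0.00342j ; Y_{7,-1}(Ω₂) = 0.06837 + 0.36392j ; Δ = -0.00153 - 0.00128j
  [+0]  conj(Y_{7,0})(Ω₁) = 0.35347 + 0.00000j ; Y_{7,0}(Ω₂) = 0.19970 + 0.00000j ; Δ = 0.07059 + 0.00000j
  [+1]  conj(Y_{7,1})(Ω₁) = 0.00415 + 0.00342j ; Y_{7,1}(Ω₂) = -0.06837 + 0.36392j ; Δ = -0.00153 + 0.00128j
  [+2]  conj(Y_{7,2})(Ω₁) = -0.06897 - 0.35439j ; Y_{7,2}(Ω₂) = 0.07018 + 0.02733j ; Δ = 0.00485 - 0.02676j
  [+3]  conj(Y_{7,3})(Ω₁) = -0.06912 + 0.12741j ; Y_{7,3}(Ω₂) = -0.23208 + 0.37257j ; Δ = -0.03143 - 0.05532j
  [+4]  conj(Y_{7,4})(Ω₁) = -0.26718 + 0.10810j ; Y_{7,4}(Ω₂) = -0.31244 - 0.28690j ; Δ = 0.11449 + 0.04288j
  [+5]  conj(Y_{7,5})(Ω₁) = 0.42307 + 0.13312j ; Y_{7,5}(Ω₂) = 0.18683 - 0.13977j ; Δ = 0.09765 - 0.03426j
  [+6]  conj(Y_{7,6})(Ω₁) = -0.16466 - 0.25316j ; Y_{7,6}(Ω₂) = 0.03628 + 0.07385j ; Δ = 0.01272 - 0.02134j
  [+7]  conj(Y_{7,7})(Ω₁) = -0.01230 + 0.10880j ; Y_{7,7}(Ω₂) = -0.01668 + 0.00463j ; Δ = -0.00030 - 0.00187j
Σ over m = 0.46350 - 0.00000j; ×(4π/15) → 0.38830 - 0.00000j. Real part: 0.388297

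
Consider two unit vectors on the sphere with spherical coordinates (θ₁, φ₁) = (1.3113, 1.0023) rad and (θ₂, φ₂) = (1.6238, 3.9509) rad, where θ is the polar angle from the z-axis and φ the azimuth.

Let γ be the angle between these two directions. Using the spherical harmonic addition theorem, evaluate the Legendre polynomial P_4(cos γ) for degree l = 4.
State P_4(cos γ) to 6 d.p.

Addition theorem: P_4(cos γ) = (4π/9) Σ_m Y*_{lm}(Ω₁) Y_{lm}(Ω₂), m = −4…4:
  term(m=-4) = (0.121767, 0.118540)   from Y*(Ω₁)=(-0.249723, -0.294570), Y(Ω₂)=(-0.438041, 0.042021)
  term(m=-3) = (0.016028, 0.010477)   from Y*(Ω₁)=(-0.287354, 0.038940), Y(Ω₂)=(-0.049919, -0.043226)
  term(m=-2) = (0.051042, 0.020742)   from Y*(Ω₁)=(0.070814, -0.152868), Y(Ω₂)=(0.015632, 0.326656)
  term(m=-1) = (0.021809, 0.004262)   from Y*(Ω₁)=(-0.160383, -0.251050), Y(Ω₂)=(-0.051470, 0.053992)
  term(m=+0) = (0.038393, 0.000000)   from Y*(Ω₁)=(0.124458, -0.000000), Y(Ω₂)=(0.308478, 0.000000)
  term(m=+1) = (0.021809, -0.004262)   from Y*(Ω₁)=(0.160383, -0.251050), Y(Ω₂)=(0.051470, 0.053992)
  term(m=+2) = (0.051042, -0.020742)   from Y*(Ω₁)=(0.070814, 0.152868), Y(Ω₂)=(0.015632, -0.326656)
  term(m=+3) = (0.016028, -0.010477)   from Y*(Ω₁)=(0.287354, 0.038940), Y(Ω₂)=(0.049919, -0.043226)
  term(m=+4) = (0.121767, -0.118540)   from Y*(Ω₁)=(-0.249723, 0.294570), Y(Ω₂)=(-0.438041, -0.042021)
Accumulated sum (0.459686, 0.000000); after 4π/(2l+1) scaling, (0.641842, 0.000000) ⇒ P_4 = 0.641842

0.641842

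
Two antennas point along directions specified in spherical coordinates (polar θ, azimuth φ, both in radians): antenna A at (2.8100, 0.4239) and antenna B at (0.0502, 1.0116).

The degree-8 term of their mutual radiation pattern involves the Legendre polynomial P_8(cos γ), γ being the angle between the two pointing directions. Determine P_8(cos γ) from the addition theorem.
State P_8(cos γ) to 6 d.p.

-0.319676

Expand P_8 via completeness: Σ_{m} conj(Y_{8,m}) at Ω₁ times Y_{8,m} at Ω₂ —
  m=-8: Y*=(-0.000063, -0.000016)  Y=(-0.000000, -0.000000)  product (-0.000000, 0.000000)
  m=-7: Y*=(0.000744, -0.000131)  Y=(0.000000, -0.000000)  product (0.000000, -0.000000)
  m=-6: Y*=(-0.004595, 0.003132)  Y=(0.000000, 0.000000)  product (-0.000000, 0.000000)
  m=-5: Y*=(0.015266, -0.024971)  Y=(0.000001, 0.000003)  product (0.000000, 0.000000)
  m=-4: Y*=(-0.014052, 0.112006)  Y=(-0.000053, 0.000067)  product (-0.000007, -0.000007)
  m=-3: Y*=(-0.091746, -0.297541)  Y=(-0.001739, -0.000186)  product (0.000104, 0.000535)
  m=-2: Y*=(0.370687, 0.420097)  Y=(-0.011204, -0.023052)  product (0.005531, -0.013252)
  m=-1: Y*=(-0.433524, -0.195631)  Y=(0.128485, -0.205303)  product (-0.095865, 0.063868)
  m=+0: Y*=(-0.226826, -0.000000)  Y=(1.110937, 0.000000)  product (-0.251989, -0.000000)
  m=+1: Y*=(0.433524, -0.195631)  Y=(-0.128485, -0.205303)  product (-0.095865, -0.063868)
  m=+2: Y*=(0.370687, -0.420097)  Y=(-0.011204, 0.023052)  product (0.005531, 0.013252)
  m=+3: Y*=(0.091746, -0.297541)  Y=(0.001739, -0.000186)  product (0.000104, -0.000535)
  m=+4: Y*=(-0.014052, -0.112006)  Y=(-0.000053, -0.000067)  product (-0.000007, 0.000007)
  m=+5: Y*=(-0.015266, -0.024971)  Y=(-0.000001, 0.000003)  product (0.000000, -0.000000)
  m=+6: Y*=(-0.004595, -0.003132)  Y=(0.000000, -0.000000)  product (-0.000000, -0.000000)
  m=+7: Y*=(-0.000744, -0.000131)  Y=(-0.000000, -0.000000)  product (0.000000, 0.000000)
  m=+8: Y*=(-0.000063, 0.000016)  Y=(-0.000000, 0.000000)  product (-0.000000, -0.000000)
Total Σ_m = (-0.432463, 0.000000). Multiply by 0.739198: (-0.319676, 0.000000). P_8(cos γ) = -0.319676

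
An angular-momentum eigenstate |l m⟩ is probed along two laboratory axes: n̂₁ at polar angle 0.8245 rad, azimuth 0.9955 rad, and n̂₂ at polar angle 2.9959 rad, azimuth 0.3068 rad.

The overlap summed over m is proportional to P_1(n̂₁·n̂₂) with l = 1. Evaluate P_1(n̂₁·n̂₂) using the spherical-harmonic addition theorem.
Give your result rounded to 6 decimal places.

-0.589436

Summing Y*_{l m}(θ₁,φ₁)·Y_{l m}(θ₂,φ₂) over m ∈ [−1, 1]; prefactor 4π/(2·1+1) = 4.188790:
  [-1]  conj(Y_{1,-1})(Ω₁) = 0.13801 + 0.21283j ; Y_{1,-1}(Ω₂) = 0.04782 - 0.01515j ; Δ = 0.00982 + 0.00809j
  [+0]  conj(Y_{1,0})(Ω₁) = 0.33172 + 0.00000j ; Y_{1,0}(Ω₂) = -0.48343 + 0.00000j ; Δ = -0.16036 + 0.00000j
  [+1]  conj(Y_{1,1})(Ω₁) = -0.13801 + 0.21283j ; Y_{1,1}(Ω₂) = -0.04782 - 0.01515j ; Δ = 0.00982 - 0.00809j
Σ over m = -0.14072 + 0.00000j; ×(4π/3) → -0.58944 + 0.00000j. Real part: -0.589436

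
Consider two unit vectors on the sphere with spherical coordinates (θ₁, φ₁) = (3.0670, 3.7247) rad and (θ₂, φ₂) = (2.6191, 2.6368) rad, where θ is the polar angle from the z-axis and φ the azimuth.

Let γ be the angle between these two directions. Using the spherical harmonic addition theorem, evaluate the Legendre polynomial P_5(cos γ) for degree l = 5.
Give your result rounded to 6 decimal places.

Term-by-term m-sum for l=5 (normalisation 4π/11 = 1.142397):
  m=-5: Y*=+0.000001-0.000000i  Y=+0.011712-0.008319i  product +0.000000-0.000000i
  m=-4: Y*=+0.000031-0.000033i  Y=+0.034197-0.071088i  product -0.000001-0.000003i
  m=-3: Y*=+0.000202-0.001120i  Y=-0.013961-0.247197i  product -0.000280-0.000034i
  m=-2: Y*=-0.007328-0.017113i  Y=-0.243884-0.387957i  product -0.004852+0.007016i
  m=-1: Y*=-0.156310-0.103105i  Y=-0.325862-0.180052i  product +0.032371+0.061742i
  m=+0: Y*=-0.896956-0.000000i  Y=+0.206644+0.000000i  product -0.185351-0.000000i
  m=+1: Y*=+0.156310-0.103105i  Y=+0.325862-0.180052i  product +0.032371-0.061742i
  m=+2: Y*=-0.007328+0.017113i  Y=-0.243884+0.387957i  product -0.004852-0.007016i
  m=+3: Y*=-0.000202-0.001120i  Y=+0.013961-0.247197i  product -0.000280+0.000034i
  m=+4: Y*=+0.000031+0.000033i  Y=+0.034197+0.071088i  product -0.000001+0.000003i
  m=+5: Y*=-0.000001-0.000000i  Y=-0.011712-0.008319i  product +0.000000+0.000000i
Σ over m = -0.130875-0.000000i; ×(4π/11) → -0.149511-0.000000i. Real part: -0.149511

-0.149511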